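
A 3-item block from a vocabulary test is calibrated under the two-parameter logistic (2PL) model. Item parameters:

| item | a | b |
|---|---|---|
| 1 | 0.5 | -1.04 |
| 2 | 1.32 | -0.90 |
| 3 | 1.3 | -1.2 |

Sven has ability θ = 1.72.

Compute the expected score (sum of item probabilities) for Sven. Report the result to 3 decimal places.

P(θ) = 1 / (1 + exp(−a(θ − b)))
P_1 = 1/(1+e^{-1.3800}) = 0.7990
P_2 = 1/(1+e^{-3.4584}) = 0.9695
P_3 = 1/(1+e^{-3.7960}) = 0.9780
E[score] = 0.7990 + 0.9695 + 0.9780 = 2.7465

2.747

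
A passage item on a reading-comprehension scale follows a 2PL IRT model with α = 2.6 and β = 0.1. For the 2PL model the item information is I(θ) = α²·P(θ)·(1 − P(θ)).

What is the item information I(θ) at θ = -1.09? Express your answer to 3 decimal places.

P = 1/(1+e^{3.0940}) = 0.0434
P(1−P) = 0.0434 × 0.9566 = 0.0415
I = α² × P(1−P) = 2.6² × 0.0415 = 0.28038

0.280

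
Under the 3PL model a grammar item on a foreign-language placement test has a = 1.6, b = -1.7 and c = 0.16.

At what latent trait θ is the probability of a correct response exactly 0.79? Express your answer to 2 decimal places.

-1.01

P(θ) = c + (1 − c) · 1 / (1 + exp(−a(θ − b)))
Remove guessing floor: (0.79 − 0.16)/(1 − 0.16) = 0.7500
logit = ln(0.7500/0.2500) = 1.0986
θ = b + logit/(a) = -1.7 + 1.0986/1.6000 = -1.0134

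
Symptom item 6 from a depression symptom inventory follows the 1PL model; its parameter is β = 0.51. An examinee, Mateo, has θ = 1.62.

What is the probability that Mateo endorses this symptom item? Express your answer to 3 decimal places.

P(θ) = 1 / (1 + exp(−(θ − β)))
Exponent: (1.62 − 0.51) = 1.1100
1/(1 + e^{-1.1100}) = 0.7521
P = 0.7521

0.752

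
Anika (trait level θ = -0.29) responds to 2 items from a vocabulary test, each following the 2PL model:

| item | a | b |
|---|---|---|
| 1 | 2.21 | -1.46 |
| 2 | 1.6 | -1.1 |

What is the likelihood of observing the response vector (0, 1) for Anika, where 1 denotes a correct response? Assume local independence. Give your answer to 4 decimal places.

0.0550

P(θ) = 1 / (1 + exp(−a(θ − b)))
P_1 = 1/(1+e^{-2.5857}) = 0.9299
P_2 = 1/(1+e^{-1.2960}) = 0.7852
L = (1−P_1) × P_2 = 0.0701 × 0.7852 = 0.05501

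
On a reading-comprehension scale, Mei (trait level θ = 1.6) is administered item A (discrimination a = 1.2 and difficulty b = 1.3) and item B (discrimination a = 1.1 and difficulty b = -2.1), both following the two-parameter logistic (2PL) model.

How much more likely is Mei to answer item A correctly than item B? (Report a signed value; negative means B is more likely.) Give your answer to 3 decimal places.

-0.394

P(θ) = 1 / (1 + exp(−a(θ − b)))
P_A = 0.5890
P_B = 0.9832
P_A − P_B = -0.3942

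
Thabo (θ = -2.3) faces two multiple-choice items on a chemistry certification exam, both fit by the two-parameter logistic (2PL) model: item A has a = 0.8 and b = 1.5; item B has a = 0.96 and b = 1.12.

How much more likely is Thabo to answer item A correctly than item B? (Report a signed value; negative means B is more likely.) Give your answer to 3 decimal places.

0.009

P(θ) = 1 / (1 + exp(−a(θ − b)))
P_A = 0.0457
P_B = 0.0362
P_A − P_B = 0.0095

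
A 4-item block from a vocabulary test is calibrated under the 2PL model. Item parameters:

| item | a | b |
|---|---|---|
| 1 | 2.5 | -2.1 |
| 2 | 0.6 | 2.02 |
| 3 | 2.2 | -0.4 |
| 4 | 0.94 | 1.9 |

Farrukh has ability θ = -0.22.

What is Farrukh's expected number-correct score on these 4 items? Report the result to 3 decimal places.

1.916

P(θ) = 1 / (1 + exp(−a(θ − b)))
P_1 = 1/(1+e^{-4.7000}) = 0.9910
P_2 = 1/(1+e^{1.3440}) = 0.2069
P_3 = 1/(1+e^{-0.3960}) = 0.5977
P_4 = 1/(1+e^{1.9928}) = 0.1200
E[score] = 0.9910 + 0.2069 + 0.5977 + 0.1200 = 1.9155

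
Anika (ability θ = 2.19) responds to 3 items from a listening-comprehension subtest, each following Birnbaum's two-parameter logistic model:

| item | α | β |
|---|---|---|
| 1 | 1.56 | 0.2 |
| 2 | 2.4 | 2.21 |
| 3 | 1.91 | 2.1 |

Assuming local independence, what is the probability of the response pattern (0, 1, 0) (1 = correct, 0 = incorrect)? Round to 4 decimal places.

P(θ) = 1 / (1 + exp(−α(θ − β)))
P_1 = 1/(1+e^{-3.1044}) = 0.9571
P_2 = 1/(1+e^{0.0480}) = 0.4880
P_3 = 1/(1+e^{-0.1719}) = 0.5429
L = (1−P_1) × P_2 × (1−P_3) = 0.0429 × 0.4880 × 0.4571 = 0.00958

0.0096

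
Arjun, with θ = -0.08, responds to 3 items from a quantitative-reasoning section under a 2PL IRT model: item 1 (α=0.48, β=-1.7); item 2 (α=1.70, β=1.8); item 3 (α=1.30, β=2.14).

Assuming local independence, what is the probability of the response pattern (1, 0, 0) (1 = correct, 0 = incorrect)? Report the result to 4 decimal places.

P(θ) = 1 / (1 + exp(−α(θ − β)))
P_1 = 1/(1+e^{-0.7776}) = 0.6852
P_2 = 1/(1+e^{3.1960}) = 0.0393
P_3 = 1/(1+e^{2.8860}) = 0.0528
L = P_1 × (1−P_2) × (1−P_3) = 0.6852 × 0.9607 × 0.9472 = 0.62344

0.6234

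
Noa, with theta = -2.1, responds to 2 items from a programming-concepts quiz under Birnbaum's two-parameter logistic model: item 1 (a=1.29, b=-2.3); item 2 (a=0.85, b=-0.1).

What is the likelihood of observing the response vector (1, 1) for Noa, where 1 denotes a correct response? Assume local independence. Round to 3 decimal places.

P(theta) = 1 / (1 + exp(−a(theta − b)))
P_1 = 1/(1+e^{-0.2580}) = 0.5641
P_2 = 1/(1+e^{1.7000}) = 0.1545
L = P_1 × P_2 = 0.5641 × 0.1545 = 0.08714

0.087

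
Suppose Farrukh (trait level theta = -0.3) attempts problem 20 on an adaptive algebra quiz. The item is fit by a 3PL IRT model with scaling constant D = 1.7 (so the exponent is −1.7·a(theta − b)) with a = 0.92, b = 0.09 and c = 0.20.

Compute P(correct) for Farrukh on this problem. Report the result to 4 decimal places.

P(theta) = c + (1 − c) · 1 / (1 + exp(−D·a(theta − b)))
Exponent: 1.7 × 0.92 × (-0.3 − 0.09) = -0.6100
1/(1 + e^{0.6100}) = 0.3521
P = 0.20 + 0.80 × 0.3521 = 0.4817

0.4817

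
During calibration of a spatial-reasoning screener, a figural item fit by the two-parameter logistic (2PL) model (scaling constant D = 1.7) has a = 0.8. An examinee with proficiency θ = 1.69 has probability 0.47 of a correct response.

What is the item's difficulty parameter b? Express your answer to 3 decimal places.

1.778

P(θ) = 1 / (1 + exp(−D·a(θ − b)))
logit(0.47) = ln(0.47/0.53) = -0.1201
b = θ − logit/(1.7·a) = 1.69 − (-0.1201)/1.3600 = 1.7783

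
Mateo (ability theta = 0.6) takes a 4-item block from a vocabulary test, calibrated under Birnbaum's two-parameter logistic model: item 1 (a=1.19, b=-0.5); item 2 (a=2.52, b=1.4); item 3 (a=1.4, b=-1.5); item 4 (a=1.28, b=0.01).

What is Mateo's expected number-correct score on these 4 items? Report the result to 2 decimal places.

P(theta) = 1 / (1 + exp(−a(theta − b)))
P_1 = 1/(1+e^{-1.3090}) = 0.7873
P_2 = 1/(1+e^{2.0160}) = 0.1175
P_3 = 1/(1+e^{-2.9400}) = 0.9498
P_4 = 1/(1+e^{-0.7552}) = 0.6803
E[score] = 0.7873 + 0.1175 + 0.9498 + 0.6803 = 2.5350

2.53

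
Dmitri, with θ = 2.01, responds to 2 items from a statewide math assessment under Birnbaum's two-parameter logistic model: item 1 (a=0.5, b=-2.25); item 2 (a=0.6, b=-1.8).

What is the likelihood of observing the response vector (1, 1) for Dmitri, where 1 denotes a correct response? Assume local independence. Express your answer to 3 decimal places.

0.811

P(θ) = 1 / (1 + exp(−a(θ − b)))
P_1 = 1/(1+e^{-2.1300}) = 0.8938
P_2 = 1/(1+e^{-2.2860}) = 0.9077
L = P_1 × P_2 = 0.8938 × 0.9077 = 0.81130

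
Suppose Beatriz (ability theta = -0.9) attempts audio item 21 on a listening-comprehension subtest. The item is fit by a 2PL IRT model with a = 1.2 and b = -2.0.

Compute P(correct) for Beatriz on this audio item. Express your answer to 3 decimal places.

0.789

P(theta) = 1 / (1 + exp(−a(theta − b)))
Exponent: 1.2 × (-0.9 − (-2.0)) = 1.3200
1/(1 + e^{-1.3200}) = 0.7892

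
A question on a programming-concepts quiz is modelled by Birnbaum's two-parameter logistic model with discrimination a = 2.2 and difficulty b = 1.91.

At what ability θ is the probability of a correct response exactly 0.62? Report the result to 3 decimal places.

2.133

P(θ) = 1 / (1 + exp(−a(θ − b)))
logit = ln(0.6200/0.3800) = 0.4895
θ = b + logit/(a) = 1.91 + 0.4895/2.2000 = 2.1325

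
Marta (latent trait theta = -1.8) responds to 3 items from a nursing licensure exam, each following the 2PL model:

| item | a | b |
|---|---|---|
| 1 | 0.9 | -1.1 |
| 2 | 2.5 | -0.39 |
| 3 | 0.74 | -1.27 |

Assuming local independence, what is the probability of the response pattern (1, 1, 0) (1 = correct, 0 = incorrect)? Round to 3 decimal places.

0.006

P(theta) = 1 / (1 + exp(−a(theta − b)))
P_1 = 1/(1+e^{0.6300}) = 0.3475
P_2 = 1/(1+e^{3.5250}) = 0.0286
P_3 = 1/(1+e^{0.3922}) = 0.4032
L = P_1 × P_2 × (1−P_3) = 0.3475 × 0.0286 × 0.5968 = 0.00593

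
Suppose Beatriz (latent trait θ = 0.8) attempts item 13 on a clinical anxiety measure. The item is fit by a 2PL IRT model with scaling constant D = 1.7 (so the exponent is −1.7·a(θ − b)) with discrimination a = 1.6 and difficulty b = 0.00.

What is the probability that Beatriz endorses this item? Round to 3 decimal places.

0.898

P(θ) = 1 / (1 + exp(−D·a(θ − b)))
Exponent: 1.7 × 1.6 × (0.8 − 0.00) = 2.1760
1/(1 + e^{-2.1760}) = 0.8981
P = 0.8981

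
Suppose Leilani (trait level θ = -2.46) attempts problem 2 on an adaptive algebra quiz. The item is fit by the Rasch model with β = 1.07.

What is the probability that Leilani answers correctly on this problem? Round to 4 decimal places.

P(θ) = 1 / (1 + exp(−(θ − β)))
Exponent: (-2.46 − 1.07) = -3.5300
1/(1 + e^{3.5300}) = 0.0285
P = 0.0285

0.0285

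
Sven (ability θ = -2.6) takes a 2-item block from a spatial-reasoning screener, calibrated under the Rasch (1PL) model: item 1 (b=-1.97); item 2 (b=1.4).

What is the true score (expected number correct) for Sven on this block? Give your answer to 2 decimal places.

P(θ) = 1 / (1 + exp(−(θ − b)))
P_1 = 1/(1+e^{0.6300}) = 0.3475
P_2 = 1/(1+e^{4.0000}) = 0.0180
E[score] = 0.3475 + 0.0180 = 0.3655

0.37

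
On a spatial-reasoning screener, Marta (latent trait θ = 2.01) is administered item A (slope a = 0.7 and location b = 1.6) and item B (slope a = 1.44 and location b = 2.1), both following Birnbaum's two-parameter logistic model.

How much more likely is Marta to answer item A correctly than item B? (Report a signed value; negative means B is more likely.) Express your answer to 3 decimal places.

0.104

P(θ) = 1 / (1 + exp(−a(θ − b)))
P_A = 0.5713
P_B = 0.4676
P_A − P_B = 0.1036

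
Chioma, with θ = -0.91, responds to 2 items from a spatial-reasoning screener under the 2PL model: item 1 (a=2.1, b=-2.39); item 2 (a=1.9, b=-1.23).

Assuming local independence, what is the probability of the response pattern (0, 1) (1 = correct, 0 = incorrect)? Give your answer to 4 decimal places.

P(θ) = 1 / (1 + exp(−a(θ − b)))
P_1 = 1/(1+e^{-3.1080}) = 0.9572
P_2 = 1/(1+e^{-0.6080}) = 0.6475
L = (1−P_1) × P_2 = 0.0428 × 0.6475 = 0.02770

0.0277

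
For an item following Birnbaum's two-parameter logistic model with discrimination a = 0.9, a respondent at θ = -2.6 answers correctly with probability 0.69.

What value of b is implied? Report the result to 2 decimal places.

P(θ) = 1 / (1 + exp(−a(θ − b)))
logit(0.69) = ln(0.69/0.31) = 0.8001
b = θ − logit/(a) = -2.6 − 0.8001/0.9000 = -3.4890

-3.49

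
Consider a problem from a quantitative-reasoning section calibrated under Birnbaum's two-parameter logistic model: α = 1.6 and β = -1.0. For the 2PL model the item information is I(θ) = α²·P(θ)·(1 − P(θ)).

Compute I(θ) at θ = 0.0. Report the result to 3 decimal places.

P = 1/(1+e^{-1.6000}) = 0.8320
P(1−P) = 0.8320 × 0.1680 = 0.1398
I = α² × P(1−P) = 1.6² × 0.1398 = 0.35780

0.358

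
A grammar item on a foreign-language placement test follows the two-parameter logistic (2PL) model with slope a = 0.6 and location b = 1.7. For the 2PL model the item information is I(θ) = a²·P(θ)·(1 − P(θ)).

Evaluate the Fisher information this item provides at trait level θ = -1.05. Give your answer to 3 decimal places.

0.049

P = 1/(1+e^{1.6500}) = 0.1611
P(1−P) = 0.1611 × 0.8389 = 0.1352
I = a² × P(1−P) = 0.6² × 0.1352 = 0.04866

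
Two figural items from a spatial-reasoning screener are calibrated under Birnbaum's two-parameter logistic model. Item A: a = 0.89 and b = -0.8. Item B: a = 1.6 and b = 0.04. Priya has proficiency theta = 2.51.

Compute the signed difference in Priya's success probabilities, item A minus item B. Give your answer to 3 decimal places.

P(theta) = 1 / (1 + exp(−a(theta − b)))
P_A = 0.9501
P_B = 0.9811
P_A − P_B = -0.0311

-0.031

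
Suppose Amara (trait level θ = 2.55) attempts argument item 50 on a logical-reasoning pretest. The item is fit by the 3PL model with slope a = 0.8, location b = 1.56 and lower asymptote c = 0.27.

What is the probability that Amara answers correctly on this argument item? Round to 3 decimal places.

0.772

P(θ) = c + (1 − c) · 1 / (1 + exp(−a(θ − b)))
Exponent: 0.8 × (2.55 − 1.56) = 0.7920
1/(1 + e^{-0.7920}) = 0.6883
P = 0.27 + 0.73 × 0.6883 = 0.7724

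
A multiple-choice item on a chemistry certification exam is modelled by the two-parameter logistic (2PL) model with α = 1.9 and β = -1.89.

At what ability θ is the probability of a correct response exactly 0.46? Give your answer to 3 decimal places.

-1.974

P(θ) = 1 / (1 + exp(−α(θ − β)))
logit = ln(0.4600/0.5400) = -0.1603
θ = β + logit/(α) = -1.89 + (-0.1603)/1.9000 = -1.9744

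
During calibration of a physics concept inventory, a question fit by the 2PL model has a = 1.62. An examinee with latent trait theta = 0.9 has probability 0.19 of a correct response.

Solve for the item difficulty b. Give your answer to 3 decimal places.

1.795

P(theta) = 1 / (1 + exp(−a(theta − b)))
logit(0.19) = ln(0.19/0.81) = -1.4500
b = theta − logit/(a) = 0.9 − (-1.4500)/1.6200 = 1.7951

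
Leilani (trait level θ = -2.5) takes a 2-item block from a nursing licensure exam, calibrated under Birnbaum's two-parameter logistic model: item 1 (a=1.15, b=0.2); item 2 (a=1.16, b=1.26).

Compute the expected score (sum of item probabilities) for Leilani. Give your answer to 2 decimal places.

P(θ) = 1 / (1 + exp(−a(θ − b)))
P_1 = 1/(1+e^{3.1050}) = 0.0429
P_2 = 1/(1+e^{4.3616}) = 0.0126
E[score] = 0.0429 + 0.0126 = 0.0555

0.06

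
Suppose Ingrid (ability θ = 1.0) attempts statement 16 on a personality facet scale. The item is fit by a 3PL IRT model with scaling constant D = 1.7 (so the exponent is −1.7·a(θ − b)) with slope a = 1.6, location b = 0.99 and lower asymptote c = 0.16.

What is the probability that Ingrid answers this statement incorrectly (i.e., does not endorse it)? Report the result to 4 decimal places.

0.4143

P(θ) = c + (1 − c) · 1 / (1 + exp(−D·a(θ − b)))
Exponent: 1.7 × 1.6 × (1.0 − 0.99) = 0.0272
1/(1 + e^{-0.0272}) = 0.5068
P = 0.16 + 0.84 × 0.5068 = 0.5857
P(incorrect) = 1 − 0.5857 = 0.4143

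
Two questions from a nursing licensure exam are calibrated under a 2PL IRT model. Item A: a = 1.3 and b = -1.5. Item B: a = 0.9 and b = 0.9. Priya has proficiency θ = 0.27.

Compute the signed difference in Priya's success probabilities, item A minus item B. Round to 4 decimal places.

P(θ) = 1 / (1 + exp(−a(θ − b)))
P_A = 0.9090
P_B = 0.3619
P_A − P_B = 0.5470

0.5470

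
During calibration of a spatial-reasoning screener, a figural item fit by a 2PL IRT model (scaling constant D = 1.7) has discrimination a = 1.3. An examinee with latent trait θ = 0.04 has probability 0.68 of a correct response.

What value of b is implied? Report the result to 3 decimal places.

P(θ) = 1 / (1 + exp(−D·a(θ − b)))
logit(0.68) = ln(0.68/0.32) = 0.7538
b = θ − logit/(1.7·a) = 0.04 − 0.7538/2.2100 = -0.3011

-0.301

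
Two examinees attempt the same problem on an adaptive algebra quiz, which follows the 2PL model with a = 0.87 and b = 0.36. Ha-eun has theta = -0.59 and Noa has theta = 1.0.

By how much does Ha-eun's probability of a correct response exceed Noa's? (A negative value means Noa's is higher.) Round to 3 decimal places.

P(theta) = 1 / (1 + exp(−a(theta − b)))
P(Ha-eun) = 0.3044  [exponent -0.8265]
P(Noa) = 0.6357  [exponent 0.5568]
Difference = 0.3044 − 0.6357 = -0.3313

-0.331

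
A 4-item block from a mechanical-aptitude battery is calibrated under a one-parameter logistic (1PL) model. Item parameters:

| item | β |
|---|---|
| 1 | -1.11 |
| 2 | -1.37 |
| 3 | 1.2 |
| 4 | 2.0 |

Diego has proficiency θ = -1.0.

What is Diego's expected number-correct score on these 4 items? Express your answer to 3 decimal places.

1.266

P(θ) = 1 / (1 + exp(−(θ − β)))
P_1 = 1/(1+e^{-0.1100}) = 0.5275
P_2 = 1/(1+e^{-0.3700}) = 0.5915
P_3 = 1/(1+e^{2.2000}) = 0.0998
P_4 = 1/(1+e^{3.0000}) = 0.0474
E[score] = 0.5275 + 0.5915 + 0.0998 + 0.0474 = 1.2661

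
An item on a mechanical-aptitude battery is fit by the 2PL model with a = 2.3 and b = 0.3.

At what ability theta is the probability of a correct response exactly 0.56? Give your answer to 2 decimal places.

P(theta) = 1 / (1 + exp(−a(theta − b)))
logit = ln(0.5600/0.4400) = 0.2412
theta = b + logit/(a) = 0.3 + 0.2412/2.3000 = 0.4049

0.40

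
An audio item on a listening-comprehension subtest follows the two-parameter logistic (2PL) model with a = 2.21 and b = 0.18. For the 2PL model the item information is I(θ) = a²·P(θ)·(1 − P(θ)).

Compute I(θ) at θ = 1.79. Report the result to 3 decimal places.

0.132

P = 1/(1+e^{-3.5581}) = 0.9723
P(1−P) = 0.9723 × 0.0277 = 0.0269
I = a² × P(1−P) = 2.21² × 0.0269 = 0.13156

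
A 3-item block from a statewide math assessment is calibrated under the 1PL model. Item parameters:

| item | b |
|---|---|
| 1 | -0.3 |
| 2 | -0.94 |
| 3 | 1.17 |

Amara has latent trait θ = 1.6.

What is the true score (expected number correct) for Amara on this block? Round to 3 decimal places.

P(θ) = 1 / (1 + exp(−(θ − b)))
P_1 = 1/(1+e^{-1.9000}) = 0.8699
P_2 = 1/(1+e^{-2.5400}) = 0.9269
P_3 = 1/(1+e^{-0.4300}) = 0.6059
E[score] = 0.8699 + 0.9269 + 0.6059 = 2.4027

2.403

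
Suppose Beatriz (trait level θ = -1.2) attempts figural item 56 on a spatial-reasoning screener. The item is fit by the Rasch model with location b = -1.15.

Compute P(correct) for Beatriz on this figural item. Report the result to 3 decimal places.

0.488

P(θ) = 1 / (1 + exp(−(θ − b)))
Exponent: (-1.2 − (-1.15)) = -0.0500
1/(1 + e^{0.0500}) = 0.4875
P = 0.4875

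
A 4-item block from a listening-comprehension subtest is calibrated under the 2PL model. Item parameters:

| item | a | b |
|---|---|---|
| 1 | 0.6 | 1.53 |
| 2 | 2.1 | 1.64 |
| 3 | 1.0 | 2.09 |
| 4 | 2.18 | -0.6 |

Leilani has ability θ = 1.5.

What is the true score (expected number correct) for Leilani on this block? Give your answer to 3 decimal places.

2.269

P(θ) = 1 / (1 + exp(−a(θ − b)))
P_1 = 1/(1+e^{0.0180}) = 0.4955
P_2 = 1/(1+e^{0.2940}) = 0.4270
P_3 = 1/(1+e^{0.5900}) = 0.3566
P_4 = 1/(1+e^{-4.5780}) = 0.9898
E[score] = 0.4955 + 0.4270 + 0.3566 + 0.9898 = 2.2690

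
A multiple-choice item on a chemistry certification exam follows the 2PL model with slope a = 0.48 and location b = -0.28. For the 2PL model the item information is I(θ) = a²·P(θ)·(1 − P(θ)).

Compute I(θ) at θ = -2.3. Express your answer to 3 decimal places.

P = 1/(1+e^{0.9696}) = 0.2750
P(1−P) = 0.2750 × 0.7250 = 0.1994
I = a² × P(1−P) = 0.48² × 0.1994 = 0.04593

0.046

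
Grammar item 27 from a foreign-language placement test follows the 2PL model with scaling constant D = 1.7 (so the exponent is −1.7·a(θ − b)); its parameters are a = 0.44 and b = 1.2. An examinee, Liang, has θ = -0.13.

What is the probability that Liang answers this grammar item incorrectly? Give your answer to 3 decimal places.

P(θ) = 1 / (1 + exp(−D·a(θ − b)))
Exponent: 1.7 × 0.44 × (-0.13 − 1.2) = -0.9948
1/(1 + e^{0.9948}) = 0.2700
P = 0.2700
P(incorrect) = 1 − 0.2700 = 0.7300

0.730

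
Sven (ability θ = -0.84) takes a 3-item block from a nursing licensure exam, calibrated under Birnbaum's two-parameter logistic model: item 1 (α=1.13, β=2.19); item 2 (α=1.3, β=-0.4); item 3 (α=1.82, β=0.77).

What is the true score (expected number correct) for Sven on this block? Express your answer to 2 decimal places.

0.44

P(θ) = 1 / (1 + exp(−α(θ − β)))
P_1 = 1/(1+e^{3.4239}) = 0.0316
P_2 = 1/(1+e^{0.5720}) = 0.3608
P_3 = 1/(1+e^{2.9302}) = 0.0507
E[score] = 0.0316 + 0.3608 + 0.0507 = 0.4430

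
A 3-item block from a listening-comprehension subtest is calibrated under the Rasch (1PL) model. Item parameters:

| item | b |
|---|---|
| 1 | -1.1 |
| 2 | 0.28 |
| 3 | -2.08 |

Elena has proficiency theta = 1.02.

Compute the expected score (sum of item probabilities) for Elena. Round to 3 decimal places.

P(theta) = 1 / (1 + exp(−(theta − b)))
P_1 = 1/(1+e^{-2.1200}) = 0.8928
P_2 = 1/(1+e^{-0.7400}) = 0.6770
P_3 = 1/(1+e^{-3.1000}) = 0.9569
E[score] = 0.8928 + 0.6770 + 0.9569 = 2.5267

2.527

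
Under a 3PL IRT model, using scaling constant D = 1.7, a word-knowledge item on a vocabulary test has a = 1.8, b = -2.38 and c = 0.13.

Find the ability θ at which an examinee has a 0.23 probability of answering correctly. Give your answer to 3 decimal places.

-3.047

P(θ) = c + (1 − c) · 1 / (1 + exp(−D·a(θ − b)))
Remove guessing floor: (0.23 − 0.13)/(1 − 0.13) = 0.1149
logit = ln(0.1149/0.8851) = -2.0412
θ = b + logit/(1.7·a) = -2.38 + (-2.0412)/3.0600 = -3.0471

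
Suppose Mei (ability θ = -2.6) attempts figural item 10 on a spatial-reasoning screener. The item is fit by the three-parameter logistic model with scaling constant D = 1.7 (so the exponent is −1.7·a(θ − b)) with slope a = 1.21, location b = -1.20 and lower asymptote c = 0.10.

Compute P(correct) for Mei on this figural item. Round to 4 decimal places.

0.1478

P(θ) = c + (1 − c) · 1 / (1 + exp(−D·a(θ − b)))
Exponent: 1.7 × 1.21 × (-2.6 − (-1.20)) = -2.8798
1/(1 + e^{2.8798}) = 0.0532
P = 0.10 + 0.90 × 0.0532 = 0.1478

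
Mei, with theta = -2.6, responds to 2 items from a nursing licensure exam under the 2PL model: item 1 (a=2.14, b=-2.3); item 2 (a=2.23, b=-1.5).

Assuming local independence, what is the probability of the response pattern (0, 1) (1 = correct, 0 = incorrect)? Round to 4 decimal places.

P(theta) = 1 / (1 + exp(−a(theta − b)))
P_1 = 1/(1+e^{0.6420}) = 0.3448
P_2 = 1/(1+e^{2.4530}) = 0.0792
L = (1−P_1) × P_2 = 0.6552 × 0.0792 = 0.05191

0.0519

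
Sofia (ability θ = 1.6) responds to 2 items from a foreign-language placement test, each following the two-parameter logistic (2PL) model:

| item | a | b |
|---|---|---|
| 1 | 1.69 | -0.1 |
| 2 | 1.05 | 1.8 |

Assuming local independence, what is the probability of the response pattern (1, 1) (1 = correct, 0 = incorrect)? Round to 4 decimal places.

0.4237

P(θ) = 1 / (1 + exp(−a(θ − b)))
P_1 = 1/(1+e^{-2.8730}) = 0.9465
P_2 = 1/(1+e^{0.2100}) = 0.4477
L = P_1 × P_2 = 0.9465 × 0.4477 = 0.42374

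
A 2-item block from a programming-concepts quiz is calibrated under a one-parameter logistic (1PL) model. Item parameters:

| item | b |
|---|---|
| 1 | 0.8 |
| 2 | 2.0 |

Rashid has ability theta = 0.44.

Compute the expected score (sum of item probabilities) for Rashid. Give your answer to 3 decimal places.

P(theta) = 1 / (1 + exp(−(theta − b)))
P_1 = 1/(1+e^{0.3600}) = 0.4110
P_2 = 1/(1+e^{1.5600}) = 0.1736
E[score] = 0.4110 + 0.1736 = 0.5846

0.585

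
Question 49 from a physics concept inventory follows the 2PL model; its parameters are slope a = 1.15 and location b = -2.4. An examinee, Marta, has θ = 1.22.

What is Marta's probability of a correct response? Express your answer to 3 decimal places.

0.985

P(θ) = 1 / (1 + exp(−a(θ − b)))
Exponent: 1.15 × (1.22 − (-2.4)) = 4.1630
1/(1 + e^{-4.1630}) = 0.9847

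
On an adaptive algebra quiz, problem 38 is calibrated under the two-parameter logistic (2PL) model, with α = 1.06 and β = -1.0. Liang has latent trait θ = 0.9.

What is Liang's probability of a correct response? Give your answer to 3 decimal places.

0.882

P(θ) = 1 / (1 + exp(−α(θ − β)))
Exponent: 1.06 × (0.9 − (-1.0)) = 2.0140
1/(1 + e^{-2.0140}) = 0.8823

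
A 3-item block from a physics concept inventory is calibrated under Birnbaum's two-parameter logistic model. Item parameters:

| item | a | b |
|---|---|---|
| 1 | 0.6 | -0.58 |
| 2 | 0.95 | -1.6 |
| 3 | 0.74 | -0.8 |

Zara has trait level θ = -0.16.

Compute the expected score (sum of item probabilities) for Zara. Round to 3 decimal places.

P(θ) = 1 / (1 + exp(−a(θ − b)))
P_1 = 1/(1+e^{-0.2520}) = 0.5627
P_2 = 1/(1+e^{-1.3680}) = 0.7971
P_3 = 1/(1+e^{-0.4736}) = 0.6162
E[score] = 0.5627 + 0.7971 + 0.6162 = 1.9760

1.976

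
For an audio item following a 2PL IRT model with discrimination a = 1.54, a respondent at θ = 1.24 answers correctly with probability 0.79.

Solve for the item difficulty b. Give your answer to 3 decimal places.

P(θ) = 1 / (1 + exp(−a(θ − b)))
logit(0.79) = ln(0.79/0.21) = 1.3249
b = θ − logit/(a) = 1.24 − 1.3249/1.5400 = 0.3797

0.380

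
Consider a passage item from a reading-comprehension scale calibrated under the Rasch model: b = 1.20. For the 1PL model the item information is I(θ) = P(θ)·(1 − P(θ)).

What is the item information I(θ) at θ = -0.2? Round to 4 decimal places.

0.1587

P = 1/(1+e^{1.4000}) = 0.1978
P(1−P) = 0.1978 × 0.8022 = 0.1587
I = P(1−P) = 0.15868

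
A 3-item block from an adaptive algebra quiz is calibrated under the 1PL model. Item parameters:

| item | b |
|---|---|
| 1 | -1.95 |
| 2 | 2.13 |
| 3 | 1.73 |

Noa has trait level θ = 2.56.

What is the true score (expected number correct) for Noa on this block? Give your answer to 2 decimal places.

P(θ) = 1 / (1 + exp(−(θ − b)))
P_1 = 1/(1+e^{-4.5100}) = 0.9891
P_2 = 1/(1+e^{-0.4300}) = 0.6059
P_3 = 1/(1+e^{-0.8300}) = 0.6964
E[score] = 0.9891 + 0.6059 + 0.6964 = 2.2913

2.29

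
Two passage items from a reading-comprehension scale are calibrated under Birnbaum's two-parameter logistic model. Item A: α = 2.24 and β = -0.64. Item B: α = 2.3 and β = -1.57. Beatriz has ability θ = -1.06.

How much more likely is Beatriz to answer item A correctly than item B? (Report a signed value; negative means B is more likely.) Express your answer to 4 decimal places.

-0.4829

P(θ) = 1 / (1 + exp(−α(θ − β)))
P_A = 0.2807
P_B = 0.7637
P_A − P_B = -0.4829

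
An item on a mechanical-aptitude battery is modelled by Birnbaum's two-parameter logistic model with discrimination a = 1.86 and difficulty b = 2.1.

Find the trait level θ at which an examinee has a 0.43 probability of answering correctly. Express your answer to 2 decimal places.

1.95

P(θ) = 1 / (1 + exp(−a(θ − b)))
logit = ln(0.4300/0.5700) = -0.2819
θ = b + logit/(a) = 2.1 + (-0.2819)/1.8600 = 1.9485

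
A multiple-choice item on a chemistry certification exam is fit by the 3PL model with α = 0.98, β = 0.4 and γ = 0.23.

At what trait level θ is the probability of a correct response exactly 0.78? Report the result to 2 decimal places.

P(θ) = γ + (1 − γ) · 1 / (1 + exp(−α(θ − β)))
Remove guessing floor: (0.78 − 0.23)/(1 − 0.23) = 0.7143
logit = ln(0.7143/0.2857) = 0.9163
θ = β + logit/(α) = 0.4 + 0.9163/0.9800 = 1.3350

1.33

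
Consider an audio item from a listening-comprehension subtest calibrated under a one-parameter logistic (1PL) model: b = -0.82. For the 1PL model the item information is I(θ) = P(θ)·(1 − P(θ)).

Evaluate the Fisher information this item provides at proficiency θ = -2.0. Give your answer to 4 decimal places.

0.1798

P = 1/(1+e^{1.1800}) = 0.2351
P(1−P) = 0.2351 × 0.7649 = 0.1798
I = P(1−P) = 0.17980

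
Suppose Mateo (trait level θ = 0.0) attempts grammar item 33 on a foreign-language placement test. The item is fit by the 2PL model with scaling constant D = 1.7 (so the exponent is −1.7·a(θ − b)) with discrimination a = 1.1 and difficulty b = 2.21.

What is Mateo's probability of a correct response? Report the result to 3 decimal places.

P(θ) = 1 / (1 + exp(−D·a(θ − b)))
Exponent: 1.7 × 1.1 × (0.0 − 2.21) = -4.1327
1/(1 + e^{4.1327}) = 0.0158
P = 0.0158

0.016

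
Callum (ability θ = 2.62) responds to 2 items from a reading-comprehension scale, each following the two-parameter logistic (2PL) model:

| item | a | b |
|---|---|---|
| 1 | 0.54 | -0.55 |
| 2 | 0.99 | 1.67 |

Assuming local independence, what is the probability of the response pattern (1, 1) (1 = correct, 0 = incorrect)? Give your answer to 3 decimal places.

0.609

P(θ) = 1 / (1 + exp(−a(θ − b)))
P_1 = 1/(1+e^{-1.7118}) = 0.8471
P_2 = 1/(1+e^{-0.9405}) = 0.7192
L = P_1 × P_2 = 0.8471 × 0.7192 = 0.60921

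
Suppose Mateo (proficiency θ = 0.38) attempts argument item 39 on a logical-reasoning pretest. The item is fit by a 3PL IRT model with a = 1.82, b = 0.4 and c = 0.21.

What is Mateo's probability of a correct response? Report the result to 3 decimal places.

P(θ) = c + (1 − c) · 1 / (1 + exp(−a(θ − b)))
Exponent: 1.82 × (0.38 − 0.4) = -0.0364
1/(1 + e^{0.0364}) = 0.4909
P = 0.21 + 0.79 × 0.4909 = 0.5978

0.598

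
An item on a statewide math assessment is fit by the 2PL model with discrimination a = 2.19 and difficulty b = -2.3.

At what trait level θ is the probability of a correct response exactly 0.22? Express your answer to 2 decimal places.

-2.88

P(θ) = 1 / (1 + exp(−a(θ − b)))
logit = ln(0.2200/0.7800) = -1.2657
θ = b + logit/(a) = -2.3 + (-1.2657)/2.1900 = -2.8779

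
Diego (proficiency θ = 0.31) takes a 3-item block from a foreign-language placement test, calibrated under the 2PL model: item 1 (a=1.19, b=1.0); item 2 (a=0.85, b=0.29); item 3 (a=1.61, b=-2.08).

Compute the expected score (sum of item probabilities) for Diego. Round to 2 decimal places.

1.79

P(θ) = 1 / (1 + exp(−a(θ − b)))
P_1 = 1/(1+e^{0.8211}) = 0.3055
P_2 = 1/(1+e^{-0.0170}) = 0.5042
P_3 = 1/(1+e^{-3.8479}) = 0.9791
E[score] = 0.3055 + 0.5042 + 0.9791 = 1.7889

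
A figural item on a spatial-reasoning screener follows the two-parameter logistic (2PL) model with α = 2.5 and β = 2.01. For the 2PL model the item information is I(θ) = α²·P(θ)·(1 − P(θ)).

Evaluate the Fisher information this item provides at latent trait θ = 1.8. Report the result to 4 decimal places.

P = 1/(1+e^{0.5250}) = 0.3717
P(1−P) = 0.3717 × 0.6283 = 0.2335
I = α² × P(1−P) = 2.5² × 0.2335 = 1.45959

1.4596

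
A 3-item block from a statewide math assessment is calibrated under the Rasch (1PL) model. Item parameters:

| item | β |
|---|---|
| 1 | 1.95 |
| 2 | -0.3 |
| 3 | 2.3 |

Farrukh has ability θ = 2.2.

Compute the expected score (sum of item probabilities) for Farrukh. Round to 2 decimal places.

1.96

P(θ) = 1 / (1 + exp(−(θ − β)))
P_1 = 1/(1+e^{-0.2500}) = 0.5622
P_2 = 1/(1+e^{-2.5000}) = 0.9241
P_3 = 1/(1+e^{0.1000}) = 0.4750
E[score] = 0.5622 + 0.9241 + 0.4750 = 1.9613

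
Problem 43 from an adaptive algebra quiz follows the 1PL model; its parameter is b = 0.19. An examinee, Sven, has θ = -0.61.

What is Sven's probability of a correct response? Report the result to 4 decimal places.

0.3100

P(θ) = 1 / (1 + exp(−(θ − b)))
Exponent: (-0.61 − 0.19) = -0.8000
1/(1 + e^{0.8000}) = 0.3100
P = 0.3100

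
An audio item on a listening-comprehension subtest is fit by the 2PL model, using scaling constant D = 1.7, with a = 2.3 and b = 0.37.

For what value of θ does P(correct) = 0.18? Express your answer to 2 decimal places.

P(θ) = 1 / (1 + exp(−D·a(θ − b)))
logit = ln(0.1800/0.8200) = -1.5163
θ = b + logit/(1.7·a) = 0.37 + (-1.5163)/3.9100 = -0.0178

-0.02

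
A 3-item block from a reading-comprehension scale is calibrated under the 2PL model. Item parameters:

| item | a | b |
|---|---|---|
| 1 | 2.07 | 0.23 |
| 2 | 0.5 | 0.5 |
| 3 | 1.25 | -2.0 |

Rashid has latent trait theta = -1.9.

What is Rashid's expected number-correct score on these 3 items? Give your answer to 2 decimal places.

P(theta) = 1 / (1 + exp(−a(theta − b)))
P_1 = 1/(1+e^{4.4091}) = 0.0120
P_2 = 1/(1+e^{1.2000}) = 0.2315
P_3 = 1/(1+e^{-0.1250}) = 0.5312
E[score] = 0.0120 + 0.2315 + 0.5312 = 0.7747

0.77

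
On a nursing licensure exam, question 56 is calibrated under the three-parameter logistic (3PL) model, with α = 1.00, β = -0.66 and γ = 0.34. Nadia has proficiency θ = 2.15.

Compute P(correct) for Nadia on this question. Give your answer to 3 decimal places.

0.963

P(θ) = γ + (1 − γ) · 1 / (1 + exp(−α(θ − β)))
Exponent: 1.00 × (2.15 − (-0.66)) = 2.8100
1/(1 + e^{-2.8100}) = 0.9432
P = 0.34 + 0.66 × 0.9432 = 0.9625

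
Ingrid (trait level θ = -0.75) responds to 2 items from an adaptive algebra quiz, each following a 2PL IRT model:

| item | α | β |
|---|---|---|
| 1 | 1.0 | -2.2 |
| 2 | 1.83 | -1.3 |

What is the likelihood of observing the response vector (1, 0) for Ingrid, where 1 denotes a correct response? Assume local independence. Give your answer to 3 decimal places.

0.217

P(θ) = 1 / (1 + exp(−α(θ − β)))
P_1 = 1/(1+e^{-1.4500}) = 0.8100
P_2 = 1/(1+e^{-1.0065}) = 0.7323
L = P_1 × (1−P_2) = 0.8100 × 0.2677 = 0.21681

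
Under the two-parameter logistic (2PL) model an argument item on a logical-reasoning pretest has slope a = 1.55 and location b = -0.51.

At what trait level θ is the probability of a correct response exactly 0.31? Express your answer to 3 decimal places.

-1.026

P(θ) = 1 / (1 + exp(−a(θ − b)))
logit = ln(0.3100/0.6900) = -0.8001
θ = b + logit/(a) = -0.51 + (-0.8001)/1.5500 = -1.0262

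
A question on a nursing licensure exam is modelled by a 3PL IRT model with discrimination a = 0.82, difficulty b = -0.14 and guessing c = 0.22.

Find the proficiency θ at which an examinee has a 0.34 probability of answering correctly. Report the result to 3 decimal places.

P(θ) = c + (1 − c) · 1 / (1 + exp(−a(θ − b)))
Remove guessing floor: (0.34 − 0.22)/(1 − 0.22) = 0.1538
logit = ln(0.1538/0.8462) = -1.7047
θ = b + logit/(a) = -0.14 + (-1.7047)/0.8200 = -2.2190

-2.219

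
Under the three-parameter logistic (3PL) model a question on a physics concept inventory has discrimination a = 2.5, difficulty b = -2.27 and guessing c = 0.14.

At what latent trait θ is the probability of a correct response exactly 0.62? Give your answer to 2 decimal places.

P(θ) = c + (1 − c) · 1 / (1 + exp(−a(θ − b)))
Remove guessing floor: (0.62 − 0.14)/(1 − 0.14) = 0.5581
logit = ln(0.5581/0.4419) = 0.2336
θ = b + logit/(a) = -2.27 + 0.2336/2.5000 = -2.1766

-2.18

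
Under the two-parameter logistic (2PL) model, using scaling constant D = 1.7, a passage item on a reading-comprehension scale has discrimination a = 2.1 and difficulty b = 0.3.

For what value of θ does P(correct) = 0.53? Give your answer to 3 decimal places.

P(θ) = 1 / (1 + exp(−D·a(θ − b)))
logit = ln(0.5300/0.4700) = 0.1201
θ = b + logit/(1.7·a) = 0.3 + 0.1201/3.5700 = 0.3337

0.334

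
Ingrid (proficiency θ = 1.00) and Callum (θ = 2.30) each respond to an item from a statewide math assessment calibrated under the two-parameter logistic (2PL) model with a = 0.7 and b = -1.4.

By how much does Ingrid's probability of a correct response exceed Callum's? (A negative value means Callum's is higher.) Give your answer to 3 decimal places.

-0.087

P(θ) = 1 / (1 + exp(−a(θ − b)))
P(Ingrid) = 0.8429  [exponent 1.6800]
P(Callum) = 0.9302  [exponent 2.5900]
Difference = 0.8429 − 0.9302 = -0.0873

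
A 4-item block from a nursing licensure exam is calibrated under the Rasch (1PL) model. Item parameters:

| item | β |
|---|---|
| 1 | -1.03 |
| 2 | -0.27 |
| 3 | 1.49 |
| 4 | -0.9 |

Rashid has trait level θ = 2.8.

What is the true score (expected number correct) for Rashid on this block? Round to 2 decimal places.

3.70

P(θ) = 1 / (1 + exp(−(θ − β)))
P_1 = 1/(1+e^{-3.8300}) = 0.9788
P_2 = 1/(1+e^{-3.0700}) = 0.9556
P_3 = 1/(1+e^{-1.3100}) = 0.7875
P_4 = 1/(1+e^{-3.7000}) = 0.9759
E[score] = 0.9788 + 0.9556 + 0.7875 + 0.9759 = 3.6978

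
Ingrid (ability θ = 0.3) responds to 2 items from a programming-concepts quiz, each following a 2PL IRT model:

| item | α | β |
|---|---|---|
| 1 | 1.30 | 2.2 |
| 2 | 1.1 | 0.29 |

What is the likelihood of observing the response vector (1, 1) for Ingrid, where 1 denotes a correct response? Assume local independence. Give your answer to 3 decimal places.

0.039

P(θ) = 1 / (1 + exp(−α(θ − β)))
P_1 = 1/(1+e^{2.4700}) = 0.0780
P_2 = 1/(1+e^{-0.0110}) = 0.5027
L = P_1 × P_2 = 0.0780 × 0.5027 = 0.03921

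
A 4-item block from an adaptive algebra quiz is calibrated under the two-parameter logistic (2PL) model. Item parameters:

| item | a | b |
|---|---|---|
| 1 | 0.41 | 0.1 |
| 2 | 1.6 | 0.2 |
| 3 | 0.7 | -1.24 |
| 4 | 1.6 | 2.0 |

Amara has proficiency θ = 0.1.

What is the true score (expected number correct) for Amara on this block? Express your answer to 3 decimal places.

1.724

P(θ) = 1 / (1 + exp(−a(θ − b)))
P_1 = 1/(1+e^{0.0000}) = 0.5000
P_2 = 1/(1+e^{0.1600}) = 0.4601
P_3 = 1/(1+e^{-0.9380}) = 0.7187
P_4 = 1/(1+e^{3.0400}) = 0.0457
E[score] = 0.5000 + 0.4601 + 0.7187 + 0.0457 = 1.7244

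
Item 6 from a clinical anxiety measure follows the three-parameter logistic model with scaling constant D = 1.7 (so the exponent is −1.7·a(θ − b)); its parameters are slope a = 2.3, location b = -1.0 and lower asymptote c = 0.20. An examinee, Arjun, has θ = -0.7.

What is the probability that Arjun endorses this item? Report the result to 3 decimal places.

P(θ) = c + (1 − c) · 1 / (1 + exp(−D·a(θ − b)))
Exponent: 1.7 × 2.3 × (-0.7 − (-1.0)) = 1.1730
1/(1 + e^{-1.1730}) = 0.7637
P = 0.20 + 0.80 × 0.7637 = 0.8109

0.811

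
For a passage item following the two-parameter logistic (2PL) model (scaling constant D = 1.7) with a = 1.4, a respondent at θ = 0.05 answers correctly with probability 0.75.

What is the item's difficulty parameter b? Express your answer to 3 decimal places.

P(θ) = 1 / (1 + exp(−D·a(θ − b)))
logit(0.75) = ln(0.75/0.25) = 1.0986
b = θ − logit/(1.7·a) = 0.05 − 1.0986/2.3800 = -0.4116

-0.412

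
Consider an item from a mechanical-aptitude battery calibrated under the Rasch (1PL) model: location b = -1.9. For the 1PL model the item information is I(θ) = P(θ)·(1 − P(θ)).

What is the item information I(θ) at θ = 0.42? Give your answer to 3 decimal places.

0.081

P = 1/(1+e^{-2.3200}) = 0.9105
P(1−P) = 0.9105 × 0.0895 = 0.0815
I = P(1−P) = 0.08147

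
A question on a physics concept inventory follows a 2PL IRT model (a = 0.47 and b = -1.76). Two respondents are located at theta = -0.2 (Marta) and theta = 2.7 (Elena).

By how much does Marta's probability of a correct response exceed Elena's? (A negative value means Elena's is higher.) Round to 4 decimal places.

-0.2150

P(theta) = 1 / (1 + exp(−a(theta − b)))
P(Marta) = 0.6755  [exponent 0.7332]
P(Elena) = 0.8905  [exponent 2.0962]
Difference = 0.6755 − 0.8905 = -0.2150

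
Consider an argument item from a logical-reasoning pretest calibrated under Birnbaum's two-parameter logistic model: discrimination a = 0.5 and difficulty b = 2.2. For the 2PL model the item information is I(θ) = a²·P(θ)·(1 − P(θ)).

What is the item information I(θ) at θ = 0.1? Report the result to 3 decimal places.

0.048

P = 1/(1+e^{1.0500}) = 0.2592
P(1−P) = 0.2592 × 0.7408 = 0.1920
I = a² × P(1−P) = 0.5² × 0.1920 = 0.04801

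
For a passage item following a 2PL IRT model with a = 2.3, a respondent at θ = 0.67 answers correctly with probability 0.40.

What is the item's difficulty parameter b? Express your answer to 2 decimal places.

P(θ) = 1 / (1 + exp(−a(θ − b)))
logit(0.40) = ln(0.40/0.60) = -0.4055
b = θ − logit/(a) = 0.67 − (-0.4055)/2.3000 = 0.8463

0.85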